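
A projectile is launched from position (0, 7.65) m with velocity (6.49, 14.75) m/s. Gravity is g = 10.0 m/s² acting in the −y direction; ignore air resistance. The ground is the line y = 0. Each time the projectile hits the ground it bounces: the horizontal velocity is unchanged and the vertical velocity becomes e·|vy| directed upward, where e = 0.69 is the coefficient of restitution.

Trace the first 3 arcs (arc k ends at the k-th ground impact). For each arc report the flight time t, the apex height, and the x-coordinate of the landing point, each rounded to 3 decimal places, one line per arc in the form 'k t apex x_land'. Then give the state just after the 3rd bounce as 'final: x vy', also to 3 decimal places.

Arc 1: start y=7.650, vy=14.750 → t=3.400, apex=18.528, x_land=22.066, impact vy=-19.250
  bounce: vy ← 0.69·19.250 = 13.282
Arc 2: start y=0.000, vy=13.282 → t=2.656, apex=8.821, x_land=39.307, impact vy=-13.282
  bounce: vy ← 0.69·13.282 = 9.165
Arc 3: start y=0.000, vy=9.165 → t=1.833, apex=4.200, x_land=51.203, impact vy=-9.165
  bounce: vy ← 0.69·9.165 = 6.324

1 3.400 18.528 22.066
2 2.656 8.821 39.307
3 1.833 4.200 51.203
final: 51.203 6.324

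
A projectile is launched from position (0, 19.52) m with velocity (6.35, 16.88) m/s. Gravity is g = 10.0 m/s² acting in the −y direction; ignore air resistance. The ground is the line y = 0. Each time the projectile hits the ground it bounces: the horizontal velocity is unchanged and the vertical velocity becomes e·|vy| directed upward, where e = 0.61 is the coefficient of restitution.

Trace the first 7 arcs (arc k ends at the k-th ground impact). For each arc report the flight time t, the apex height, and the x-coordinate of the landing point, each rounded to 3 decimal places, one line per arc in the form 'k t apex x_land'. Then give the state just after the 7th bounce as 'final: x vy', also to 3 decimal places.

Arc 1: start y=19.520, vy=16.880 → t=4.287, apex=33.767, x_land=27.221, impact vy=-25.987
  bounce: vy ← 0.61·25.987 = 15.852
Arc 2: start y=0.000, vy=15.852 → t=3.170, apex=12.565, x_land=47.353, impact vy=-15.852
  bounce: vy ← 0.61·15.852 = 9.670
Arc 3: start y=0.000, vy=9.670 → t=1.934, apex=4.675, x_land=59.634, impact vy=-9.670
  bounce: vy ← 0.61·9.670 = 5.899
Arc 4: start y=0.000, vy=5.899 → t=1.180, apex=1.740, x_land=67.125, impact vy=-5.899
  bounce: vy ← 0.61·5.899 = 3.598
Arc 5: start y=0.000, vy=3.598 → t=0.720, apex=0.647, x_land=71.695, impact vy=-3.598
  bounce: vy ← 0.61·3.598 = 2.195
Arc 6: start y=0.000, vy=2.195 → t=0.439, apex=0.241, x_land=74.482, impact vy=-2.195
  bounce: vy ← 0.61·2.195 = 1.339
Arc 7: start y=0.000, vy=1.339 → t=0.268, apex=0.090, x_land=76.182, impact vy=-1.339
  bounce: vy ← 0.61·1.339 = 0.817

1 4.287 33.767 27.221
2 3.170 12.565 47.353
3 1.934 4.675 59.634
4 1.180 1.740 67.125
5 0.720 0.647 71.695
6 0.439 0.241 74.482
7 0.268 0.090 76.182
final: 76.182 0.817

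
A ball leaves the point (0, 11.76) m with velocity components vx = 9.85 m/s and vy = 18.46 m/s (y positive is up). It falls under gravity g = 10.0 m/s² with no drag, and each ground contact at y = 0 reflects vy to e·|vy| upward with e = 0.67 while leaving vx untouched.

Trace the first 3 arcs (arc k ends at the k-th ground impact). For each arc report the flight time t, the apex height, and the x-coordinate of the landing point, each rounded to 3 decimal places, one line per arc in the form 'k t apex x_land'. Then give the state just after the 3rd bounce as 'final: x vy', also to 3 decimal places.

1 4.246 28.799 41.823
2 3.216 12.928 73.499
3 2.155 5.803 94.723
final: 94.723 7.218

Arc 1: start y=11.760, vy=18.460 → t=4.246, apex=28.799, x_land=41.823, impact vy=-23.999
  bounce: vy ← 0.67·23.999 = 16.080
Arc 2: start y=0.000, vy=16.080 → t=3.216, apex=12.928, x_land=73.499, impact vy=-16.080
  bounce: vy ← 0.67·16.080 = 10.773
Arc 3: start y=0.000, vy=10.773 → t=2.155, apex=5.803, x_land=94.723, impact vy=-10.773
  bounce: vy ← 0.67·10.773 = 7.218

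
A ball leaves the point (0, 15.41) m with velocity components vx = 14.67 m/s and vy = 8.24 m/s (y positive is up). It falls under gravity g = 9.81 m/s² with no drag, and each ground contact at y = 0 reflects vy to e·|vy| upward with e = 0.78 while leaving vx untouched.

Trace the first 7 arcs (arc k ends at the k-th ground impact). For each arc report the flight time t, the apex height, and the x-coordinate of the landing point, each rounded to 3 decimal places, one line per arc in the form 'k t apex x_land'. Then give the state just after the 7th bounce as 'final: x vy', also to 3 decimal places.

Arc 1: start y=15.410, vy=8.240 → t=2.801, apex=18.871, x_land=41.096, impact vy=-19.242
  bounce: vy ← 0.78·19.242 = 15.009
Arc 2: start y=0.000, vy=15.009 → t=3.060, apex=11.481, x_land=85.984, impact vy=-15.009
  bounce: vy ← 0.78·15.009 = 11.707
Arc 3: start y=0.000, vy=11.707 → t=2.387, apex=6.985, x_land=120.997, impact vy=-11.707
  bounce: vy ← 0.78·11.707 = 9.131
Arc 4: start y=0.000, vy=9.131 → t=1.862, apex=4.250, x_land=148.306, impact vy=-9.131
  bounce: vy ← 0.78·9.131 = 7.122
Arc 5: start y=0.000, vy=7.122 → t=1.452, apex=2.585, x_land=169.608, impact vy=-7.122
  bounce: vy ← 0.78·7.122 = 5.555
Arc 6: start y=0.000, vy=5.555 → t=1.133, apex=1.573, x_land=186.223, impact vy=-5.555
  bounce: vy ← 0.78·5.555 = 4.333
Arc 7: start y=0.000, vy=4.333 → t=0.883, apex=0.957, x_land=199.183, impact vy=-4.333
  bounce: vy ← 0.78·4.333 = 3.380

1 2.801 18.871 41.096
2 3.060 11.481 85.984
3 2.387 6.985 120.997
4 1.862 4.250 148.306
5 1.452 2.585 169.608
6 1.133 1.573 186.223
7 0.883 0.957 199.183
final: 199.183 3.380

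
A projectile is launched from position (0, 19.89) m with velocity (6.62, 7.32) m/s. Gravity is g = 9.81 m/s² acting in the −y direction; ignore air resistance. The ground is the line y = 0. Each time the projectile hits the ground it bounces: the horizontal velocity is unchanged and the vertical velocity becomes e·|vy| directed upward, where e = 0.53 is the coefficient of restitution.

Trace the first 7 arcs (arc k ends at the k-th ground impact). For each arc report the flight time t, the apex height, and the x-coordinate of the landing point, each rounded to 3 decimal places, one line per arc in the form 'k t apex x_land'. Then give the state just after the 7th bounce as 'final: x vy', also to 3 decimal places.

1 2.894 22.621 19.156
2 2.276 6.354 34.226
3 1.206 1.785 42.213
4 0.639 0.501 46.446
5 0.339 0.141 48.689
6 0.180 0.040 49.878
7 0.095 0.011 50.508
final: 50.508 0.247

Arc 1: start y=19.890, vy=7.320 → t=2.894, apex=22.621, x_land=19.156, impact vy=-21.067
  bounce: vy ← 0.53·21.067 = 11.166
Arc 2: start y=0.000, vy=11.166 → t=2.276, apex=6.354, x_land=34.226, impact vy=-11.166
  bounce: vy ← 0.53·11.166 = 5.918
Arc 3: start y=0.000, vy=5.918 → t=1.206, apex=1.785, x_land=42.213, impact vy=-5.918
  bounce: vy ← 0.53·5.918 = 3.136
Arc 4: start y=0.000, vy=3.136 → t=0.639, apex=0.501, x_land=46.446, impact vy=-3.136
  bounce: vy ← 0.53·3.136 = 1.662
Arc 5: start y=0.000, vy=1.662 → t=0.339, apex=0.141, x_land=48.689, impact vy=-1.662
  bounce: vy ← 0.53·1.662 = 0.881
Arc 6: start y=0.000, vy=0.881 → t=0.180, apex=0.040, x_land=49.878, impact vy=-0.881
  bounce: vy ← 0.53·0.881 = 0.467
Arc 7: start y=0.000, vy=0.467 → t=0.095, apex=0.011, x_land=50.508, impact vy=-0.467
  bounce: vy ← 0.53·0.467 = 0.247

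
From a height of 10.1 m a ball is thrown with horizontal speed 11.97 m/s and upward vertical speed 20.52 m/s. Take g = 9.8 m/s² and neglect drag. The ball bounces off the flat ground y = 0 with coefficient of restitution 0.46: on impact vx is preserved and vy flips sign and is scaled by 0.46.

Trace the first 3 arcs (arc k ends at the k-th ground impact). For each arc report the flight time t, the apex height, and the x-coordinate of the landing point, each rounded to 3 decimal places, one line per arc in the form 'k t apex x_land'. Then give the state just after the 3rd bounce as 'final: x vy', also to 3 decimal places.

Arc 1: start y=10.100, vy=20.520 → t=4.633, apex=31.583, x_land=55.453, impact vy=-24.880
  bounce: vy ← 0.46·24.880 = 11.445
Arc 2: start y=0.000, vy=11.445 → t=2.336, apex=6.683, x_land=83.412, impact vy=-11.445
  bounce: vy ← 0.46·11.445 = 5.265
Arc 3: start y=0.000, vy=5.265 → t=1.074, apex=1.414, x_land=96.272, impact vy=-5.265
  bounce: vy ← 0.46·5.265 = 2.422

1 4.633 31.583 55.453
2 2.336 6.683 83.412
3 1.074 1.414 96.272
final: 96.272 2.422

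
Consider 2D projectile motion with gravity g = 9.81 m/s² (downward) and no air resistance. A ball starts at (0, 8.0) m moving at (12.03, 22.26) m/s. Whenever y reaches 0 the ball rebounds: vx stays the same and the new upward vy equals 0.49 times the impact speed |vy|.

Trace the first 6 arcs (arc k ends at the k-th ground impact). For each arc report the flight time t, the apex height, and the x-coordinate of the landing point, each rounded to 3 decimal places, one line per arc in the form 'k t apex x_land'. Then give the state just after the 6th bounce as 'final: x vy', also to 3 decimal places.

Arc 1: start y=8.000, vy=22.260 → t=4.873, apex=33.255, x_land=58.621, impact vy=-25.543
  bounce: vy ← 0.49·25.543 = 12.516
Arc 2: start y=0.000, vy=12.516 → t=2.552, apex=7.985, x_land=89.319, impact vy=-12.516
  bounce: vy ← 0.49·12.516 = 6.133
Arc 3: start y=0.000, vy=6.133 → t=1.250, apex=1.917, x_land=104.361, impact vy=-6.133
  bounce: vy ← 0.49·6.133 = 3.005
Arc 4: start y=0.000, vy=3.005 → t=0.613, apex=0.460, x_land=111.731, impact vy=-3.005
  bounce: vy ← 0.49·3.005 = 1.473
Arc 5: start y=0.000, vy=1.473 → t=0.300, apex=0.111, x_land=115.343, impact vy=-1.473
  bounce: vy ← 0.49·1.473 = 0.722
Arc 6: start y=0.000, vy=0.722 → t=0.147, apex=0.027, x_land=117.112, impact vy=-0.722
  bounce: vy ← 0.49·0.722 = 0.354

1 4.873 33.255 58.621
2 2.552 7.985 89.319
3 1.250 1.917 104.361
4 0.613 0.460 111.731
5 0.300 0.111 115.343
6 0.147 0.027 117.112
final: 117.112 0.354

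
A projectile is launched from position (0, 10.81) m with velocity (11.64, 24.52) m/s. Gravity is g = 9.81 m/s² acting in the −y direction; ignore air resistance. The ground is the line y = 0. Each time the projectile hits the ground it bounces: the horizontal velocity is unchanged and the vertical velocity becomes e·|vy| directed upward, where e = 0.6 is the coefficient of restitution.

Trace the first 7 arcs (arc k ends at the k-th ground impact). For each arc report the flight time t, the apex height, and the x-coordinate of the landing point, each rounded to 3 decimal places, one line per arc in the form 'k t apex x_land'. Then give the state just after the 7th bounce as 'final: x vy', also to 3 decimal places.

Arc 1: start y=10.810, vy=24.520 → t=5.407, apex=41.454, x_land=62.933, impact vy=-28.519
  bounce: vy ← 0.6·28.519 = 17.111
Arc 2: start y=0.000, vy=17.111 → t=3.489, apex=14.923, x_land=103.540, impact vy=-17.111
  bounce: vy ← 0.6·17.111 = 10.267
Arc 3: start y=0.000, vy=10.267 → t=2.093, apex=5.372, x_land=127.903, impact vy=-10.267
  bounce: vy ← 0.6·10.267 = 6.160
Arc 4: start y=0.000, vy=6.160 → t=1.256, apex=1.934, x_land=142.522, impact vy=-6.160
  bounce: vy ← 0.6·6.160 = 3.696
Arc 5: start y=0.000, vy=3.696 → t=0.754, apex=0.696, x_land=151.293, impact vy=-3.696
  bounce: vy ← 0.6·3.696 = 2.218
Arc 6: start y=0.000, vy=2.218 → t=0.452, apex=0.251, x_land=156.555, impact vy=-2.218
  bounce: vy ← 0.6·2.218 = 1.331
Arc 7: start y=0.000, vy=1.331 → t=0.271, apex=0.090, x_land=159.713, impact vy=-1.331
  bounce: vy ← 0.6·1.331 = 0.798

1 5.407 41.454 62.933
2 3.489 14.923 103.540
3 2.093 5.372 127.903
4 1.256 1.934 142.522
5 0.754 0.696 151.293
6 0.452 0.251 156.555
7 0.271 0.090 159.713
final: 159.713 0.798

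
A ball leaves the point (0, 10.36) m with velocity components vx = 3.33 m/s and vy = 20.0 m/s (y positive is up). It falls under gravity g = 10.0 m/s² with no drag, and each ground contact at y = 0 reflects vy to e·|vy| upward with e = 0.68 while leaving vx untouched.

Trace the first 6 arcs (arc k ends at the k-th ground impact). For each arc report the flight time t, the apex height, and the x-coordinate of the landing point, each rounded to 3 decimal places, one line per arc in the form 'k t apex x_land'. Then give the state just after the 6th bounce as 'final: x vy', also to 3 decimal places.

1 4.464 30.360 14.866
2 3.351 14.038 26.025
3 2.279 6.491 33.614
4 1.550 3.002 38.774
5 1.054 1.388 42.283
6 0.717 0.642 44.669
final: 44.669 2.436

Arc 1: start y=10.360, vy=20.000 → t=4.464, apex=30.360, x_land=14.866, impact vy=-24.641
  bounce: vy ← 0.68·24.641 = 16.756
Arc 2: start y=0.000, vy=16.756 → t=3.351, apex=14.038, x_land=26.025, impact vy=-16.756
  bounce: vy ← 0.68·16.756 = 11.394
Arc 3: start y=0.000, vy=11.394 → t=2.279, apex=6.491, x_land=33.614, impact vy=-11.394
  bounce: vy ← 0.68·11.394 = 7.748
Arc 4: start y=0.000, vy=7.748 → t=1.550, apex=3.002, x_land=38.774, impact vy=-7.748
  bounce: vy ← 0.68·7.748 = 5.269
Arc 5: start y=0.000, vy=5.269 → t=1.054, apex=1.388, x_land=42.283, impact vy=-5.269
  bounce: vy ← 0.68·5.269 = 3.583
Arc 6: start y=0.000, vy=3.583 → t=0.717, apex=0.642, x_land=44.669, impact vy=-3.583
  bounce: vy ← 0.68·3.583 = 2.436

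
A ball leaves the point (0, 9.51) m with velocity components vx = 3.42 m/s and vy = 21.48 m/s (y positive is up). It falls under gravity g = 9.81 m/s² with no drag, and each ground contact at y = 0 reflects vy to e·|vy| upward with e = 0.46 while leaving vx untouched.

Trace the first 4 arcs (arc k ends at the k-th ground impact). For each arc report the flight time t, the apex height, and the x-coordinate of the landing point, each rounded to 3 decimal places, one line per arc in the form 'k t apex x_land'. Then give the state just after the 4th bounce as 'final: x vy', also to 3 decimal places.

Arc 1: start y=9.510, vy=21.480 → t=4.784, apex=33.026, x_land=16.363, impact vy=-25.455
  bounce: vy ← 0.46·25.455 = 11.709
Arc 2: start y=0.000, vy=11.709 → t=2.387, apex=6.988, x_land=24.527, impact vy=-11.709
  bounce: vy ← 0.46·11.709 = 5.386
Arc 3: start y=0.000, vy=5.386 → t=1.098, apex=1.479, x_land=28.283, impact vy=-5.386
  bounce: vy ← 0.46·5.386 = 2.478
Arc 4: start y=0.000, vy=2.478 → t=0.505, apex=0.313, x_land=30.010, impact vy=-2.478
  bounce: vy ← 0.46·2.478 = 1.140

1 4.784 33.026 16.363
2 2.387 6.988 24.527
3 1.098 1.479 28.283
4 0.505 0.313 30.010
final: 30.010 1.140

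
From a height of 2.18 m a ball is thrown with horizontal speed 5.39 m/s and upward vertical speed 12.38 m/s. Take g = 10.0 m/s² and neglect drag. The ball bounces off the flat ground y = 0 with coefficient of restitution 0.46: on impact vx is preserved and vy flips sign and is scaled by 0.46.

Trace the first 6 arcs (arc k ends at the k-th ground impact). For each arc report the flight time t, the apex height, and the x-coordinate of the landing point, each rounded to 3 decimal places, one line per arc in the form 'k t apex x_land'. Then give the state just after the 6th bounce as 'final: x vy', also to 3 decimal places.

Arc 1: start y=2.180, vy=12.380 → t=2.641, apex=9.843, x_land=14.235, impact vy=-14.031
  bounce: vy ← 0.46·14.031 = 6.454
Arc 2: start y=0.000, vy=6.454 → t=1.291, apex=2.083, x_land=21.193, impact vy=-6.454
  bounce: vy ← 0.46·6.454 = 2.969
Arc 3: start y=0.000, vy=2.969 → t=0.594, apex=0.441, x_land=24.394, impact vy=-2.969
  bounce: vy ← 0.46·2.969 = 1.366
Arc 4: start y=0.000, vy=1.366 → t=0.273, apex=0.093, x_land=25.866, impact vy=-1.366
  bounce: vy ← 0.46·1.366 = 0.628
Arc 5: start y=0.000, vy=0.628 → t=0.126, apex=0.020, x_land=26.543, impact vy=-0.628
  bounce: vy ← 0.46·0.628 = 0.289
Arc 6: start y=0.000, vy=0.289 → t=0.058, apex=0.004, x_land=26.855, impact vy=-0.289
  bounce: vy ← 0.46·0.289 = 0.133

1 2.641 9.843 14.235
2 1.291 2.083 21.193
3 0.594 0.441 24.394
4 0.273 0.093 25.866
5 0.126 0.020 26.543
6 0.058 0.004 26.855
final: 26.855 0.133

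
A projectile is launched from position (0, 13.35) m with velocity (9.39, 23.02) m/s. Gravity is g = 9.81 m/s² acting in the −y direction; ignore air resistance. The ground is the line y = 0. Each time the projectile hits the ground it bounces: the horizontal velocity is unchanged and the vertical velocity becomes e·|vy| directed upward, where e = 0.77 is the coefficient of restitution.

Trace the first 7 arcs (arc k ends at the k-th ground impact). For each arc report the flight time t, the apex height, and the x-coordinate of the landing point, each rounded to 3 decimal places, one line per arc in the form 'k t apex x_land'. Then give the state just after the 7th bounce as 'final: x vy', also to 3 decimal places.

1 5.215 40.359 48.969
2 4.417 23.929 90.449
3 3.401 14.187 122.389
4 2.619 8.412 146.982
5 2.017 4.987 165.919
6 1.553 2.957 180.501
7 1.196 1.753 191.729
final: 191.729 4.516

Arc 1: start y=13.350, vy=23.020 → t=5.215, apex=40.359, x_land=48.969, impact vy=-28.140
  bounce: vy ← 0.77·28.140 = 21.668
Arc 2: start y=0.000, vy=21.668 → t=4.417, apex=23.929, x_land=90.449, impact vy=-21.668
  bounce: vy ← 0.77·21.668 = 16.684
Arc 3: start y=0.000, vy=16.684 → t=3.401, apex=14.187, x_land=122.389, impact vy=-16.684
  bounce: vy ← 0.77·16.684 = 12.847
Arc 4: start y=0.000, vy=12.847 → t=2.619, apex=8.412, x_land=146.982, impact vy=-12.847
  bounce: vy ← 0.77·12.847 = 9.892
Arc 5: start y=0.000, vy=9.892 → t=2.017, apex=4.987, x_land=165.919, impact vy=-9.892
  bounce: vy ← 0.77·9.892 = 7.617
Arc 6: start y=0.000, vy=7.617 → t=1.553, apex=2.957, x_land=180.501, impact vy=-7.617
  bounce: vy ← 0.77·7.617 = 5.865
Arc 7: start y=0.000, vy=5.865 → t=1.196, apex=1.753, x_land=191.729, impact vy=-5.865
  bounce: vy ← 0.77·5.865 = 4.516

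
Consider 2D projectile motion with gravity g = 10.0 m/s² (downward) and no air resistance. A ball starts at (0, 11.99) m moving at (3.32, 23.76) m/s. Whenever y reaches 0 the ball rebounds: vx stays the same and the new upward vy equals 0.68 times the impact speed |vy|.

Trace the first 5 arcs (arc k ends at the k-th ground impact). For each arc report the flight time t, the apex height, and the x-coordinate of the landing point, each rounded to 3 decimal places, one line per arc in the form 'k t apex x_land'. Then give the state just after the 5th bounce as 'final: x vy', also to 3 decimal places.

Arc 1: start y=11.990, vy=23.760 → t=5.212, apex=40.217, x_land=17.304, impact vy=-28.361
  bounce: vy ← 0.68·28.361 = 19.285
Arc 2: start y=0.000, vy=19.285 → t=3.857, apex=18.596, x_land=30.110, impact vy=-19.285
  bounce: vy ← 0.68·19.285 = 13.114
Arc 3: start y=0.000, vy=13.114 → t=2.623, apex=8.599, x_land=38.817, impact vy=-13.114
  bounce: vy ← 0.68·13.114 = 8.918
Arc 4: start y=0.000, vy=8.918 → t=1.784, apex=3.976, x_land=44.739, impact vy=-8.918
  bounce: vy ← 0.68·8.918 = 6.064
Arc 5: start y=0.000, vy=6.064 → t=1.213, apex=1.839, x_land=48.765, impact vy=-6.064
  bounce: vy ← 0.68·6.064 = 4.123

1 5.212 40.217 17.304
2 3.857 18.596 30.110
3 2.623 8.599 38.817
4 1.784 3.976 44.739
5 1.213 1.839 48.765
final: 48.765 4.123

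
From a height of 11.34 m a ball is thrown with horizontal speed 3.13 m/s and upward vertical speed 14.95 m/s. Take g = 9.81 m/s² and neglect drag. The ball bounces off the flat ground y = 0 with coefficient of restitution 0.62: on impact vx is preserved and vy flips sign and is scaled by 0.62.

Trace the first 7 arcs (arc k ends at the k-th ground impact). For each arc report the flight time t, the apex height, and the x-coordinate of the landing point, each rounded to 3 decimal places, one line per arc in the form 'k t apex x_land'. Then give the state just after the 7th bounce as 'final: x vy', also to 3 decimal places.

Arc 1: start y=11.340, vy=14.950 → t=3.677, apex=22.732, x_land=11.508, impact vy=-21.119
  bounce: vy ← 0.62·21.119 = 13.094
Arc 2: start y=0.000, vy=13.094 → t=2.669, apex=8.738, x_land=19.863, impact vy=-13.094
  bounce: vy ← 0.62·13.094 = 8.118
Arc 3: start y=0.000, vy=8.118 → t=1.655, apex=3.359, x_land=25.044, impact vy=-8.118
  bounce: vy ← 0.62·8.118 = 5.033
Arc 4: start y=0.000, vy=5.033 → t=1.026, apex=1.291, x_land=28.255, impact vy=-5.033
  bounce: vy ← 0.62·5.033 = 3.121
Arc 5: start y=0.000, vy=3.121 → t=0.636, apex=0.496, x_land=30.247, impact vy=-3.121
  bounce: vy ← 0.62·3.121 = 1.935
Arc 6: start y=0.000, vy=1.935 → t=0.394, apex=0.191, x_land=31.481, impact vy=-1.935
  bounce: vy ← 0.62·1.935 = 1.200
Arc 7: start y=0.000, vy=1.200 → t=0.245, apex=0.073, x_land=32.247, impact vy=-1.200
  bounce: vy ← 0.62·1.200 = 0.744

1 3.677 22.732 11.508
2 2.669 8.738 19.863
3 1.655 3.359 25.044
4 1.026 1.291 28.255
5 0.636 0.496 30.247
6 0.394 0.191 31.481
7 0.245 0.073 32.247
final: 32.247 0.744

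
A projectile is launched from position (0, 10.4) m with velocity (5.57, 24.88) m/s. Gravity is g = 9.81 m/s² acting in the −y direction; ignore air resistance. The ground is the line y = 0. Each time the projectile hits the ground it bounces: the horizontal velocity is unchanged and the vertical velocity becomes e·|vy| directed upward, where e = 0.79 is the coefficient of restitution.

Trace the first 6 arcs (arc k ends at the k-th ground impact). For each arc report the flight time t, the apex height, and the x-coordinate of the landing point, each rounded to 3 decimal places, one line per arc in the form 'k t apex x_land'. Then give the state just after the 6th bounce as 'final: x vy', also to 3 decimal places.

1 5.461 41.950 30.416
2 4.621 26.181 56.153
3 3.650 16.340 76.485
4 2.884 10.198 92.548
5 2.278 6.364 105.237
6 1.800 3.972 115.262
final: 115.262 6.974

Arc 1: start y=10.400, vy=24.880 → t=5.461, apex=41.950, x_land=30.416, impact vy=-28.689
  bounce: vy ← 0.79·28.689 = 22.664
Arc 2: start y=0.000, vy=22.664 → t=4.621, apex=26.181, x_land=56.153, impact vy=-22.664
  bounce: vy ← 0.79·22.664 = 17.905
Arc 3: start y=0.000, vy=17.905 → t=3.650, apex=16.340, x_land=76.485, impact vy=-17.905
  bounce: vy ← 0.79·17.905 = 14.145
Arc 4: start y=0.000, vy=14.145 → t=2.884, apex=10.198, x_land=92.548, impact vy=-14.145
  bounce: vy ← 0.79·14.145 = 11.174
Arc 5: start y=0.000, vy=11.174 → t=2.278, apex=6.364, x_land=105.237, impact vy=-11.174
  bounce: vy ← 0.79·11.174 = 8.828
Arc 6: start y=0.000, vy=8.828 → t=1.800, apex=3.972, x_land=115.262, impact vy=-8.828
  bounce: vy ← 0.79·8.828 = 6.974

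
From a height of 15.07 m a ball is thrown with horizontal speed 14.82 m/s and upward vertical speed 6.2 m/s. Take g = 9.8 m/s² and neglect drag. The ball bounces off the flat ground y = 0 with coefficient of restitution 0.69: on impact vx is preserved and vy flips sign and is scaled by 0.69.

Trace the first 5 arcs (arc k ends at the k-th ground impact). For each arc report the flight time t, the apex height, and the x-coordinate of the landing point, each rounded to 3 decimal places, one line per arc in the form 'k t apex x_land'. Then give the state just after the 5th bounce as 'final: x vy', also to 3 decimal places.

Arc 1: start y=15.070, vy=6.200 → t=2.497, apex=17.031, x_land=37.005, impact vy=-18.271
  bounce: vy ← 0.69·18.271 = 12.607
Arc 2: start y=0.000, vy=12.607 → t=2.573, apex=8.109, x_land=75.134, impact vy=-12.607
  bounce: vy ← 0.69·12.607 = 8.699
Arc 3: start y=0.000, vy=8.699 → t=1.775, apex=3.860, x_land=101.443, impact vy=-8.699
  bounce: vy ← 0.69·8.699 = 6.002
Arc 4: start y=0.000, vy=6.002 → t=1.225, apex=1.838, x_land=119.596, impact vy=-6.002
  bounce: vy ← 0.69·6.002 = 4.141
Arc 5: start y=0.000, vy=4.141 → t=0.845, apex=0.875, x_land=132.122, impact vy=-4.141
  bounce: vy ← 0.69·4.141 = 2.858

1 2.497 17.031 37.005
2 2.573 8.109 75.134
3 1.775 3.860 101.443
4 1.225 1.838 119.596
5 0.845 0.875 132.122
final: 132.122 2.858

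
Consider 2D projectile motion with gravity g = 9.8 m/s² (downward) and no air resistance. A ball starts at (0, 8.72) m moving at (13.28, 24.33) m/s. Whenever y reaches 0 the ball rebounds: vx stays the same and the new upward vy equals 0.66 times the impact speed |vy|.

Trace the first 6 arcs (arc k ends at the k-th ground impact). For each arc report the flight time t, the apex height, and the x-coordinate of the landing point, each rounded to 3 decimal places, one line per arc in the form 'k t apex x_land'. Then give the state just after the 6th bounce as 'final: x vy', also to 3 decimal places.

1 5.301 38.921 70.397
2 3.720 16.954 119.802
3 2.455 7.385 152.409
4 1.621 3.217 173.930
5 1.070 1.401 188.134
6 0.706 0.610 197.508
final: 197.508 2.283

Arc 1: start y=8.720, vy=24.330 → t=5.301, apex=38.921, x_land=70.397, impact vy=-27.620
  bounce: vy ← 0.66·27.620 = 18.229
Arc 2: start y=0.000, vy=18.229 → t=3.720, apex=16.954, x_land=119.802, impact vy=-18.229
  bounce: vy ← 0.66·18.229 = 12.031
Arc 3: start y=0.000, vy=12.031 → t=2.455, apex=7.385, x_land=152.409, impact vy=-12.031
  bounce: vy ← 0.66·12.031 = 7.941
Arc 4: start y=0.000, vy=7.941 → t=1.621, apex=3.217, x_land=173.930, impact vy=-7.941
  bounce: vy ← 0.66·7.941 = 5.241
Arc 5: start y=0.000, vy=5.241 → t=1.070, apex=1.401, x_land=188.134, impact vy=-5.241
  bounce: vy ← 0.66·5.241 = 3.459
Arc 6: start y=0.000, vy=3.459 → t=0.706, apex=0.610, x_land=197.508, impact vy=-3.459
  bounce: vy ← 0.66·3.459 = 2.283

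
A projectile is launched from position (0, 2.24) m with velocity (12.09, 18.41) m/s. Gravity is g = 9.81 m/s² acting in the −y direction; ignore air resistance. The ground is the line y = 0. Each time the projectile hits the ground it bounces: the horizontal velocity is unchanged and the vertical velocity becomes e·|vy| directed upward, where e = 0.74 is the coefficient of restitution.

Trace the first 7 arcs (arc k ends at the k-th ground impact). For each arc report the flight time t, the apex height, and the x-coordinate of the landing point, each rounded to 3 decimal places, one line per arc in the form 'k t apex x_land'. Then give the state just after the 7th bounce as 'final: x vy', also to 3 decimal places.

Arc 1: start y=2.240, vy=18.410 → t=3.871, apex=19.515, x_land=46.804, impact vy=-19.567
  bounce: vy ← 0.74·19.567 = 14.480
Arc 2: start y=0.000, vy=14.480 → t=2.952, apex=10.686, x_land=82.494, impact vy=-14.480
  bounce: vy ← 0.74·14.480 = 10.715
Arc 3: start y=0.000, vy=10.715 → t=2.185, apex=5.852, x_land=108.905, impact vy=-10.715
  bounce: vy ← 0.74·10.715 = 7.929
Arc 4: start y=0.000, vy=7.929 → t=1.617, apex=3.204, x_land=128.449, impact vy=-7.929
  bounce: vy ← 0.74·7.929 = 5.868
Arc 5: start y=0.000, vy=5.868 → t=1.196, apex=1.755, x_land=142.911, impact vy=-5.868
  bounce: vy ← 0.74·5.868 = 4.342
Arc 6: start y=0.000, vy=4.342 → t=0.885, apex=0.961, x_land=153.613, impact vy=-4.342
  bounce: vy ← 0.74·4.342 = 3.213
Arc 7: start y=0.000, vy=3.213 → t=0.655, apex=0.526, x_land=161.533, impact vy=-3.213
  bounce: vy ← 0.74·3.213 = 2.378

1 3.871 19.515 46.804
2 2.952 10.686 82.494
3 2.185 5.852 108.905
4 1.617 3.204 128.449
5 1.196 1.755 142.911
6 0.885 0.961 153.613
7 0.655 0.526 161.533
final: 161.533 2.378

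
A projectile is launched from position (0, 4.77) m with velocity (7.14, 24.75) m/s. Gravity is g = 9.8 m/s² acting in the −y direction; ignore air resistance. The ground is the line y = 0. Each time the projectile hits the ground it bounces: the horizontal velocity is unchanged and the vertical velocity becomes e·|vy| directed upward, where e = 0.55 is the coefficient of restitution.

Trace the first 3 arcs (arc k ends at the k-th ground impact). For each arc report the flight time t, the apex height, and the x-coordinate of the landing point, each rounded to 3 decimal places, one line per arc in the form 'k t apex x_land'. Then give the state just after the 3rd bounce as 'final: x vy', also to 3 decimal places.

Arc 1: start y=4.770, vy=24.750 → t=5.237, apex=36.023, x_land=37.392, impact vy=-26.572
  bounce: vy ← 0.55·26.572 = 14.614
Arc 2: start y=0.000, vy=14.614 → t=2.983, apex=10.897, x_land=58.687, impact vy=-14.614
  bounce: vy ← 0.55·14.614 = 8.038
Arc 3: start y=0.000, vy=8.038 → t=1.640, apex=3.296, x_land=70.399, impact vy=-8.038
  bounce: vy ← 0.55·8.038 = 4.421

1 5.237 36.023 37.392
2 2.983 10.897 58.687
3 1.640 3.296 70.399
final: 70.399 4.421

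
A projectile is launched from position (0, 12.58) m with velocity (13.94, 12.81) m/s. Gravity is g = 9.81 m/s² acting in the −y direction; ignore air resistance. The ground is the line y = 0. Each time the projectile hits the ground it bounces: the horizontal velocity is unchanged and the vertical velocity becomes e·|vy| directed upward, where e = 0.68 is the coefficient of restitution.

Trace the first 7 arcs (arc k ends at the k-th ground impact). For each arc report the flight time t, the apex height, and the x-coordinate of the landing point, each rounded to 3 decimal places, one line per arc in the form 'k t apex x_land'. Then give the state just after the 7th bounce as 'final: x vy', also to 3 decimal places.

1 3.372 20.944 47.008
2 2.810 9.684 86.183
3 1.911 4.478 112.822
4 1.299 2.071 130.937
5 0.884 0.957 143.255
6 0.601 0.443 151.631
7 0.409 0.205 157.326
final: 157.326 1.363

Arc 1: start y=12.580, vy=12.810 → t=3.372, apex=20.944, x_land=47.008, impact vy=-20.271
  bounce: vy ← 0.68·20.271 = 13.784
Arc 2: start y=0.000, vy=13.784 → t=2.810, apex=9.684, x_land=86.183, impact vy=-13.784
  bounce: vy ← 0.68·13.784 = 9.373
Arc 3: start y=0.000, vy=9.373 → t=1.911, apex=4.478, x_land=112.822, impact vy=-9.373
  bounce: vy ← 0.68·9.373 = 6.374
Arc 4: start y=0.000, vy=6.374 → t=1.299, apex=2.071, x_land=130.937, impact vy=-6.374
  bounce: vy ← 0.68·6.374 = 4.334
Arc 5: start y=0.000, vy=4.334 → t=0.884, apex=0.957, x_land=143.255, impact vy=-4.334
  bounce: vy ← 0.68·4.334 = 2.947
Arc 6: start y=0.000, vy=2.947 → t=0.601, apex=0.443, x_land=151.631, impact vy=-2.947
  bounce: vy ← 0.68·2.947 = 2.004
Arc 7: start y=0.000, vy=2.004 → t=0.409, apex=0.205, x_land=157.326, impact vy=-2.004
  bounce: vy ← 0.68·2.004 = 1.363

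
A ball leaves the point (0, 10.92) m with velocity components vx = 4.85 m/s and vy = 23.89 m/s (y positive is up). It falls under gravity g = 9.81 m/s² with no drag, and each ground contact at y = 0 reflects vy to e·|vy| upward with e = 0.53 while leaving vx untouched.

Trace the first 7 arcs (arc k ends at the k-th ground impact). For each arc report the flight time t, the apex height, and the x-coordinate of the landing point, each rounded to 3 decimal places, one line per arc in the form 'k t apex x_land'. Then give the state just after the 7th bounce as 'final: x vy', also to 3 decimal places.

1 5.291 40.009 25.663
2 3.027 11.239 40.346
3 1.605 3.157 48.127
4 0.850 0.887 52.252
5 0.451 0.249 54.438
6 0.239 0.070 55.596
7 0.127 0.020 56.210
final: 56.210 0.329

Arc 1: start y=10.920, vy=23.890 → t=5.291, apex=40.009, x_land=25.663, impact vy=-28.018
  bounce: vy ← 0.53·28.018 = 14.849
Arc 2: start y=0.000, vy=14.849 → t=3.027, apex=11.239, x_land=40.346, impact vy=-14.849
  bounce: vy ← 0.53·14.849 = 7.870
Arc 3: start y=0.000, vy=7.870 → t=1.605, apex=3.157, x_land=48.127, impact vy=-7.870
  bounce: vy ← 0.53·7.870 = 4.171
Arc 4: start y=0.000, vy=4.171 → t=0.850, apex=0.887, x_land=52.252, impact vy=-4.171
  bounce: vy ← 0.53·4.171 = 2.211
Arc 5: start y=0.000, vy=2.211 → t=0.451, apex=0.249, x_land=54.438, impact vy=-2.211
  bounce: vy ← 0.53·2.211 = 1.172
Arc 6: start y=0.000, vy=1.172 → t=0.239, apex=0.070, x_land=55.596, impact vy=-1.172
  bounce: vy ← 0.53·1.172 = 0.621
Arc 7: start y=0.000, vy=0.621 → t=0.127, apex=0.020, x_land=56.210, impact vy=-0.621
  bounce: vy ← 0.53·0.621 = 0.329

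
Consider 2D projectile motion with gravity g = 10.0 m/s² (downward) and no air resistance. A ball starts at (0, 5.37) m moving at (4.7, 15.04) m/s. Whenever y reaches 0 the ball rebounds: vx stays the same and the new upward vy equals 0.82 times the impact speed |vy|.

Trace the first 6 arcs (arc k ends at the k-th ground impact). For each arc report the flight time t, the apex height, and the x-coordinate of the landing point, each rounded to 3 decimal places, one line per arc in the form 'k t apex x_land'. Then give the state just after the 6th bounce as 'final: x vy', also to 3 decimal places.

1 3.330 16.680 15.653
2 2.995 11.216 29.732
3 2.456 7.541 41.276
4 2.014 5.071 50.742
5 1.652 3.410 58.505
6 1.354 2.293 64.870
final: 64.870 5.553

Arc 1: start y=5.370, vy=15.040 → t=3.330, apex=16.680, x_land=15.653, impact vy=-18.265
  bounce: vy ← 0.82·18.265 = 14.977
Arc 2: start y=0.000, vy=14.977 → t=2.995, apex=11.216, x_land=29.732, impact vy=-14.977
  bounce: vy ← 0.82·14.977 = 12.281
Arc 3: start y=0.000, vy=12.281 → t=2.456, apex=7.541, x_land=41.276, impact vy=-12.281
  bounce: vy ← 0.82·12.281 = 10.071
Arc 4: start y=0.000, vy=10.071 → t=2.014, apex=5.071, x_land=50.742, impact vy=-10.071
  bounce: vy ← 0.82·10.071 = 8.258
Arc 5: start y=0.000, vy=8.258 → t=1.652, apex=3.410, x_land=58.505, impact vy=-8.258
  bounce: vy ← 0.82·8.258 = 6.771
Arc 6: start y=0.000, vy=6.771 → t=1.354, apex=2.293, x_land=64.870, impact vy=-6.771
  bounce: vy ← 0.82·6.771 = 5.553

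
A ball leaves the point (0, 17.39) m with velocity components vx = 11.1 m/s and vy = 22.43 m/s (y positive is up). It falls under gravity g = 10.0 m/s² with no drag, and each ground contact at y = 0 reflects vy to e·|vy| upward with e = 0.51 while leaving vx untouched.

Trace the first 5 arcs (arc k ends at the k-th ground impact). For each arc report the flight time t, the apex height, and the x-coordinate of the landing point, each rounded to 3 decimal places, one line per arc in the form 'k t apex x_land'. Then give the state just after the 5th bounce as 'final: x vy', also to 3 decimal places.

1 5.160 42.545 57.276
2 2.975 11.066 90.303
3 1.517 2.878 107.146
4 0.774 0.749 115.737
5 0.395 0.195 120.118
final: 120.118 1.006

Arc 1: start y=17.390, vy=22.430 → t=5.160, apex=42.545, x_land=57.276, impact vy=-29.170
  bounce: vy ← 0.51·29.170 = 14.877
Arc 2: start y=0.000, vy=14.877 → t=2.975, apex=11.066, x_land=90.303, impact vy=-14.877
  bounce: vy ← 0.51·14.877 = 7.587
Arc 3: start y=0.000, vy=7.587 → t=1.517, apex=2.878, x_land=107.146, impact vy=-7.587
  bounce: vy ← 0.51·7.587 = 3.869
Arc 4: start y=0.000, vy=3.869 → t=0.774, apex=0.749, x_land=115.737, impact vy=-3.869
  bounce: vy ← 0.51·3.869 = 1.973
Arc 5: start y=0.000, vy=1.973 → t=0.395, apex=0.195, x_land=120.118, impact vy=-1.973
  bounce: vy ← 0.51·1.973 = 1.006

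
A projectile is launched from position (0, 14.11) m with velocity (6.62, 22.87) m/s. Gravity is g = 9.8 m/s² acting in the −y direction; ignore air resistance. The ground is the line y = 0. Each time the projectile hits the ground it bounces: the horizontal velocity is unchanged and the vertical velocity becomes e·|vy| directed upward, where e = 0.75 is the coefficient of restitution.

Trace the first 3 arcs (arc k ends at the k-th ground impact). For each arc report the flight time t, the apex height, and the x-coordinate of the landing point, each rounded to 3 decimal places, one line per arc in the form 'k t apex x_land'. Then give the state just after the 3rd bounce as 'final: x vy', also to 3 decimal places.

1 5.219 40.796 34.550
2 4.328 22.948 63.203
3 3.246 12.908 84.692
final: 84.692 11.929

Arc 1: start y=14.110, vy=22.870 → t=5.219, apex=40.796, x_land=34.550, impact vy=-28.277
  bounce: vy ← 0.75·28.277 = 21.208
Arc 2: start y=0.000, vy=21.208 → t=4.328, apex=22.948, x_land=63.203, impact vy=-21.208
  bounce: vy ← 0.75·21.208 = 15.906
Arc 3: start y=0.000, vy=15.906 → t=3.246, apex=12.908, x_land=84.692, impact vy=-15.906
  bounce: vy ← 0.75·15.906 = 11.929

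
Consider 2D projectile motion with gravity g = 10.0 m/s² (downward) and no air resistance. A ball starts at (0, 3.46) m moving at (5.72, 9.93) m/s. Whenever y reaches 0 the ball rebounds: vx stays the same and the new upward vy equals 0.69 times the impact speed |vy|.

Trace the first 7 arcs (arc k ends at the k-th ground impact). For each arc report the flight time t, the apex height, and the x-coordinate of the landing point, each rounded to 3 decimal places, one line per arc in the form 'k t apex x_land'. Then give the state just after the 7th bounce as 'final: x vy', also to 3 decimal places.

Arc 1: start y=3.460, vy=9.930 → t=2.288, apex=8.390, x_land=13.090, impact vy=-12.954
  bounce: vy ← 0.69·12.954 = 8.938
Arc 2: start y=0.000, vy=8.938 → t=1.788, apex=3.995, x_land=23.315, impact vy=-8.938
  bounce: vy ← 0.69·8.938 = 6.167
Arc 3: start y=0.000, vy=6.167 → t=1.233, apex=1.902, x_land=30.370, impact vy=-6.167
  bounce: vy ← 0.69·6.167 = 4.255
Arc 4: start y=0.000, vy=4.255 → t=0.851, apex=0.905, x_land=35.239, impact vy=-4.255
  bounce: vy ← 0.69·4.255 = 2.936
Arc 5: start y=0.000, vy=2.936 → t=0.587, apex=0.431, x_land=38.598, impact vy=-2.936
  bounce: vy ← 0.69·2.936 = 2.026
Arc 6: start y=0.000, vy=2.026 → t=0.405, apex=0.205, x_land=40.916, impact vy=-2.026
  bounce: vy ← 0.69·2.026 = 1.398
Arc 7: start y=0.000, vy=1.398 → t=0.280, apex=0.098, x_land=42.515, impact vy=-1.398
  bounce: vy ← 0.69·1.398 = 0.965

1 2.288 8.390 13.090
2 1.788 3.995 23.315
3 1.233 1.902 30.370
4 0.851 0.905 35.239
5 0.587 0.431 38.598
6 0.405 0.205 40.916
7 0.280 0.098 42.515
final: 42.515 0.965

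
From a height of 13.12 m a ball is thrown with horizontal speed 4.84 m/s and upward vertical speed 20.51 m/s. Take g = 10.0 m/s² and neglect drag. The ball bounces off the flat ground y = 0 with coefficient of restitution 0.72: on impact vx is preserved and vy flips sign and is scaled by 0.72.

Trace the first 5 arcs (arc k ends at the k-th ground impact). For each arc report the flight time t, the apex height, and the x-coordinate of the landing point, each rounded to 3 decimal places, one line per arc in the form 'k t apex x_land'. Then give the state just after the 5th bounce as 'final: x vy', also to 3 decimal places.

Arc 1: start y=13.120, vy=20.510 → t=4.665, apex=34.153, x_land=22.576, impact vy=-26.135
  bounce: vy ← 0.72·26.135 = 18.818
Arc 2: start y=0.000, vy=18.818 → t=3.764, apex=17.705, x_land=40.792, impact vy=-18.818
  bounce: vy ← 0.72·18.818 = 13.549
Arc 3: start y=0.000, vy=13.549 → t=2.710, apex=9.178, x_land=53.907, impact vy=-13.549
  bounce: vy ← 0.72·13.549 = 9.755
Arc 4: start y=0.000, vy=9.755 → t=1.951, apex=4.758, x_land=63.350, impact vy=-9.755
  bounce: vy ← 0.72·9.755 = 7.024
Arc 5: start y=0.000, vy=7.024 → t=1.405, apex=2.467, x_land=70.148, impact vy=-7.024
  bounce: vy ← 0.72·7.024 = 5.057

1 4.665 34.153 22.576
2 3.764 17.705 40.792
3 2.710 9.178 53.907
4 1.951 4.758 63.350
5 1.405 2.467 70.148
final: 70.148 5.057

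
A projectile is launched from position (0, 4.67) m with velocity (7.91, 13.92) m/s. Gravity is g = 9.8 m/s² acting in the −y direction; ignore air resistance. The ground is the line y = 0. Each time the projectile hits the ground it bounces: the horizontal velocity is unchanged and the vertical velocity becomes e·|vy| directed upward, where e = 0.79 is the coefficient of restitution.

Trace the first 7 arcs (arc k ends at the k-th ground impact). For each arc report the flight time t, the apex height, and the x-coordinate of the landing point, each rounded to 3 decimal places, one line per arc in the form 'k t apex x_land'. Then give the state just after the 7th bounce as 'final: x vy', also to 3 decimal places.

1 3.144 14.556 24.869
2 2.723 9.084 46.409
3 2.151 5.670 63.426
4 1.700 3.538 76.870
5 1.343 2.208 87.490
6 1.061 1.378 95.880
7 0.838 0.860 102.508
final: 102.508 3.244

Arc 1: start y=4.670, vy=13.920 → t=3.144, apex=14.556, x_land=24.869, impact vy=-16.891
  bounce: vy ← 0.79·16.891 = 13.344
Arc 2: start y=0.000, vy=13.344 → t=2.723, apex=9.084, x_land=46.409, impact vy=-13.344
  bounce: vy ← 0.79·13.344 = 10.542
Arc 3: start y=0.000, vy=10.542 → t=2.151, apex=5.670, x_land=63.426, impact vy=-10.542
  bounce: vy ← 0.79·10.542 = 8.328
Arc 4: start y=0.000, vy=8.328 → t=1.700, apex=3.538, x_land=76.870, impact vy=-8.328
  bounce: vy ← 0.79·8.328 = 6.579
Arc 5: start y=0.000, vy=6.579 → t=1.343, apex=2.208, x_land=87.490, impact vy=-6.579
  bounce: vy ← 0.79·6.579 = 5.197
Arc 6: start y=0.000, vy=5.197 → t=1.061, apex=1.378, x_land=95.880, impact vy=-5.197
  bounce: vy ← 0.79·5.197 = 4.106
Arc 7: start y=0.000, vy=4.106 → t=0.838, apex=0.860, x_land=102.508, impact vy=-4.106
  bounce: vy ← 0.79·4.106 = 3.244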